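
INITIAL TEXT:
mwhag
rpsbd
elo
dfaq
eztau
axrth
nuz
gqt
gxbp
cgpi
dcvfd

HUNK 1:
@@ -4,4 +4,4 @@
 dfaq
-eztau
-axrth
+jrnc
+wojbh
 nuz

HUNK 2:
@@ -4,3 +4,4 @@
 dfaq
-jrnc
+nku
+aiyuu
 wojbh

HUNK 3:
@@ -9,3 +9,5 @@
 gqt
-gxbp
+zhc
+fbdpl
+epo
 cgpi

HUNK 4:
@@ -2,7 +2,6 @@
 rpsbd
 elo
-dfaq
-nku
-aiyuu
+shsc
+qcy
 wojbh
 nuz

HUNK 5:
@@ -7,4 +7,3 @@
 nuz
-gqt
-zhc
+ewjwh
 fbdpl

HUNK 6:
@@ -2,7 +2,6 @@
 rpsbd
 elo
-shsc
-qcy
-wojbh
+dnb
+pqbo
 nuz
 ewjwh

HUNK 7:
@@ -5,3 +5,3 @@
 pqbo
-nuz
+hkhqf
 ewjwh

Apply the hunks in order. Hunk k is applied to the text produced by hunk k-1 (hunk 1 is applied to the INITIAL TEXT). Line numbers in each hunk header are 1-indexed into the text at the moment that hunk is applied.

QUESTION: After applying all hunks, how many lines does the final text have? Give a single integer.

Answer: 11

Derivation:
Hunk 1: at line 4 remove [eztau,axrth] add [jrnc,wojbh] -> 11 lines: mwhag rpsbd elo dfaq jrnc wojbh nuz gqt gxbp cgpi dcvfd
Hunk 2: at line 4 remove [jrnc] add [nku,aiyuu] -> 12 lines: mwhag rpsbd elo dfaq nku aiyuu wojbh nuz gqt gxbp cgpi dcvfd
Hunk 3: at line 9 remove [gxbp] add [zhc,fbdpl,epo] -> 14 lines: mwhag rpsbd elo dfaq nku aiyuu wojbh nuz gqt zhc fbdpl epo cgpi dcvfd
Hunk 4: at line 2 remove [dfaq,nku,aiyuu] add [shsc,qcy] -> 13 lines: mwhag rpsbd elo shsc qcy wojbh nuz gqt zhc fbdpl epo cgpi dcvfd
Hunk 5: at line 7 remove [gqt,zhc] add [ewjwh] -> 12 lines: mwhag rpsbd elo shsc qcy wojbh nuz ewjwh fbdpl epo cgpi dcvfd
Hunk 6: at line 2 remove [shsc,qcy,wojbh] add [dnb,pqbo] -> 11 lines: mwhag rpsbd elo dnb pqbo nuz ewjwh fbdpl epo cgpi dcvfd
Hunk 7: at line 5 remove [nuz] add [hkhqf] -> 11 lines: mwhag rpsbd elo dnb pqbo hkhqf ewjwh fbdpl epo cgpi dcvfd
Final line count: 11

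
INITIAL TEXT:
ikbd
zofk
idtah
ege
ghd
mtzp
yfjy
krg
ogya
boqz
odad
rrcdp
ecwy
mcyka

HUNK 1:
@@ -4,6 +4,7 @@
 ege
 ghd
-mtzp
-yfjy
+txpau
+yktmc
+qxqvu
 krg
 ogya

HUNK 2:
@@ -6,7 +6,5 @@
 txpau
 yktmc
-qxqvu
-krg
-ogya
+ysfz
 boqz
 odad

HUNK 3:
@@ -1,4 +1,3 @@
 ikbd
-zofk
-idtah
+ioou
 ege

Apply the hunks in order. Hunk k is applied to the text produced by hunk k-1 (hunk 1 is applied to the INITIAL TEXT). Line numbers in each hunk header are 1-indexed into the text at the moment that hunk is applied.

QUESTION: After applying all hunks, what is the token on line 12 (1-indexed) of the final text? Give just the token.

Hunk 1: at line 4 remove [mtzp,yfjy] add [txpau,yktmc,qxqvu] -> 15 lines: ikbd zofk idtah ege ghd txpau yktmc qxqvu krg ogya boqz odad rrcdp ecwy mcyka
Hunk 2: at line 6 remove [qxqvu,krg,ogya] add [ysfz] -> 13 lines: ikbd zofk idtah ege ghd txpau yktmc ysfz boqz odad rrcdp ecwy mcyka
Hunk 3: at line 1 remove [zofk,idtah] add [ioou] -> 12 lines: ikbd ioou ege ghd txpau yktmc ysfz boqz odad rrcdp ecwy mcyka
Final line 12: mcyka

Answer: mcyka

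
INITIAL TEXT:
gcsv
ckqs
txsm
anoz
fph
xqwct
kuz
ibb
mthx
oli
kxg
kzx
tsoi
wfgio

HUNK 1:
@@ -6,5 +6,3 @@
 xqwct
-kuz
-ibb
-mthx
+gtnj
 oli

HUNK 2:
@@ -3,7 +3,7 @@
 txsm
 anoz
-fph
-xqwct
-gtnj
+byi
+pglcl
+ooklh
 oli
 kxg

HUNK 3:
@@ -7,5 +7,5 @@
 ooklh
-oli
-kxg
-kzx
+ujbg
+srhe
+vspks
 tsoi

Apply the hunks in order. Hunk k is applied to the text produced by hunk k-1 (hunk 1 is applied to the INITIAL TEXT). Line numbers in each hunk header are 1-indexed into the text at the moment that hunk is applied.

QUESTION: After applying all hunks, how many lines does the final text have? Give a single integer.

Answer: 12

Derivation:
Hunk 1: at line 6 remove [kuz,ibb,mthx] add [gtnj] -> 12 lines: gcsv ckqs txsm anoz fph xqwct gtnj oli kxg kzx tsoi wfgio
Hunk 2: at line 3 remove [fph,xqwct,gtnj] add [byi,pglcl,ooklh] -> 12 lines: gcsv ckqs txsm anoz byi pglcl ooklh oli kxg kzx tsoi wfgio
Hunk 3: at line 7 remove [oli,kxg,kzx] add [ujbg,srhe,vspks] -> 12 lines: gcsv ckqs txsm anoz byi pglcl ooklh ujbg srhe vspks tsoi wfgio
Final line count: 12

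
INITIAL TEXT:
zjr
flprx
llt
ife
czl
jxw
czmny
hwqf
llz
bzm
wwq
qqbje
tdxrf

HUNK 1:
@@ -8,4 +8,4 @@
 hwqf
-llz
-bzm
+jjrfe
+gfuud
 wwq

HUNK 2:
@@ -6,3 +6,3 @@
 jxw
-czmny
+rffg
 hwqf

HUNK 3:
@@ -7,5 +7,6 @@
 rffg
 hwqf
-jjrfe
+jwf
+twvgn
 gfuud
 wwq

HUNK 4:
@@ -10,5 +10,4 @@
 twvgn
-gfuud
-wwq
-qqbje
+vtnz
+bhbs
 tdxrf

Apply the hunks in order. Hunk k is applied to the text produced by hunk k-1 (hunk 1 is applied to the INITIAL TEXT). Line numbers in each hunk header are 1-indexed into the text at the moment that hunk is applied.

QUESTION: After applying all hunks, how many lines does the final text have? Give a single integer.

Answer: 13

Derivation:
Hunk 1: at line 8 remove [llz,bzm] add [jjrfe,gfuud] -> 13 lines: zjr flprx llt ife czl jxw czmny hwqf jjrfe gfuud wwq qqbje tdxrf
Hunk 2: at line 6 remove [czmny] add [rffg] -> 13 lines: zjr flprx llt ife czl jxw rffg hwqf jjrfe gfuud wwq qqbje tdxrf
Hunk 3: at line 7 remove [jjrfe] add [jwf,twvgn] -> 14 lines: zjr flprx llt ife czl jxw rffg hwqf jwf twvgn gfuud wwq qqbje tdxrf
Hunk 4: at line 10 remove [gfuud,wwq,qqbje] add [vtnz,bhbs] -> 13 lines: zjr flprx llt ife czl jxw rffg hwqf jwf twvgn vtnz bhbs tdxrf
Final line count: 13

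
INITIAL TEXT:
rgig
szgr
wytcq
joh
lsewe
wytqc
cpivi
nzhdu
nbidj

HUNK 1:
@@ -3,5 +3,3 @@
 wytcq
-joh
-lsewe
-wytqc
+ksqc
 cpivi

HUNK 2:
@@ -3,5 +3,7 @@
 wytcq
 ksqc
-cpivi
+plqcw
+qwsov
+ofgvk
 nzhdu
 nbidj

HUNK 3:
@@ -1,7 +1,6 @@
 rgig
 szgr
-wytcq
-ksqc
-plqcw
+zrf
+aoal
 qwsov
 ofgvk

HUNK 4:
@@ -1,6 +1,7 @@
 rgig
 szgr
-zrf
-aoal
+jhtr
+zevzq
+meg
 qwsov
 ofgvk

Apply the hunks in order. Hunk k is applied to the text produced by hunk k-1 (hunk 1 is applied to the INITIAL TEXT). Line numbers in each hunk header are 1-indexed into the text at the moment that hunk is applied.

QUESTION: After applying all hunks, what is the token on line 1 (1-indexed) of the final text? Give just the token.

Hunk 1: at line 3 remove [joh,lsewe,wytqc] add [ksqc] -> 7 lines: rgig szgr wytcq ksqc cpivi nzhdu nbidj
Hunk 2: at line 3 remove [cpivi] add [plqcw,qwsov,ofgvk] -> 9 lines: rgig szgr wytcq ksqc plqcw qwsov ofgvk nzhdu nbidj
Hunk 3: at line 1 remove [wytcq,ksqc,plqcw] add [zrf,aoal] -> 8 lines: rgig szgr zrf aoal qwsov ofgvk nzhdu nbidj
Hunk 4: at line 1 remove [zrf,aoal] add [jhtr,zevzq,meg] -> 9 lines: rgig szgr jhtr zevzq meg qwsov ofgvk nzhdu nbidj
Final line 1: rgig

Answer: rgig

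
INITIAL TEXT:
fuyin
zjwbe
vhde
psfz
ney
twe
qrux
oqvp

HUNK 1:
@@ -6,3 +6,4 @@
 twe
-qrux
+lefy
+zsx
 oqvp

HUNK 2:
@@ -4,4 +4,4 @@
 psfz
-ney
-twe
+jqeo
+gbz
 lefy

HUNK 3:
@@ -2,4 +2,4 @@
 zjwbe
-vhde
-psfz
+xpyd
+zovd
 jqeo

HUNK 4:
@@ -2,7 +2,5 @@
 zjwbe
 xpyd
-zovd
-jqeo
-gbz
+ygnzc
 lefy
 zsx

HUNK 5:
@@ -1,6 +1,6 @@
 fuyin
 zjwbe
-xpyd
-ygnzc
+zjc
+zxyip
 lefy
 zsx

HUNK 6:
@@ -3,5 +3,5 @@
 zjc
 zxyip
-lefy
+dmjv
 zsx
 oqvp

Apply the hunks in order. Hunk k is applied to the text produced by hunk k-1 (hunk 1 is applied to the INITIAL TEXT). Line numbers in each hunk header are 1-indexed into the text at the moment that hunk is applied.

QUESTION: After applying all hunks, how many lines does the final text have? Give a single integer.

Hunk 1: at line 6 remove [qrux] add [lefy,zsx] -> 9 lines: fuyin zjwbe vhde psfz ney twe lefy zsx oqvp
Hunk 2: at line 4 remove [ney,twe] add [jqeo,gbz] -> 9 lines: fuyin zjwbe vhde psfz jqeo gbz lefy zsx oqvp
Hunk 3: at line 2 remove [vhde,psfz] add [xpyd,zovd] -> 9 lines: fuyin zjwbe xpyd zovd jqeo gbz lefy zsx oqvp
Hunk 4: at line 2 remove [zovd,jqeo,gbz] add [ygnzc] -> 7 lines: fuyin zjwbe xpyd ygnzc lefy zsx oqvp
Hunk 5: at line 1 remove [xpyd,ygnzc] add [zjc,zxyip] -> 7 lines: fuyin zjwbe zjc zxyip lefy zsx oqvp
Hunk 6: at line 3 remove [lefy] add [dmjv] -> 7 lines: fuyin zjwbe zjc zxyip dmjv zsx oqvp
Final line count: 7

Answer: 7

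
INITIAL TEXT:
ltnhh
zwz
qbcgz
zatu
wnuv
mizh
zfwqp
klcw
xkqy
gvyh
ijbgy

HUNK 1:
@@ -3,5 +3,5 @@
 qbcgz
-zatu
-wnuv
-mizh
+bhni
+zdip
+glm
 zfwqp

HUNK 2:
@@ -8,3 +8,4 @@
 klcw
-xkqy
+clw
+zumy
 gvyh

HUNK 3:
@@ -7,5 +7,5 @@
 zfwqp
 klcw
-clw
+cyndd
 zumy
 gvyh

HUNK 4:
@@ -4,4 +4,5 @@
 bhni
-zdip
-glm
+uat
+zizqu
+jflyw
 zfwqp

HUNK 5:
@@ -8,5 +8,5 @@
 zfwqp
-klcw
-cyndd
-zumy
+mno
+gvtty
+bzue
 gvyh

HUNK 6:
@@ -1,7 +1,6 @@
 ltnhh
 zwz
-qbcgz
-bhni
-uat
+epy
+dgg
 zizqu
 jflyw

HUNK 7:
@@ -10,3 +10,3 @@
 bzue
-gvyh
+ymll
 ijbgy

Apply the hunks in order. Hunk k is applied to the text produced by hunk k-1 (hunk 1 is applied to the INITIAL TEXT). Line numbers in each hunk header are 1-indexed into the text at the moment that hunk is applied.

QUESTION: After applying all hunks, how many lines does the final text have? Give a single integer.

Hunk 1: at line 3 remove [zatu,wnuv,mizh] add [bhni,zdip,glm] -> 11 lines: ltnhh zwz qbcgz bhni zdip glm zfwqp klcw xkqy gvyh ijbgy
Hunk 2: at line 8 remove [xkqy] add [clw,zumy] -> 12 lines: ltnhh zwz qbcgz bhni zdip glm zfwqp klcw clw zumy gvyh ijbgy
Hunk 3: at line 7 remove [clw] add [cyndd] -> 12 lines: ltnhh zwz qbcgz bhni zdip glm zfwqp klcw cyndd zumy gvyh ijbgy
Hunk 4: at line 4 remove [zdip,glm] add [uat,zizqu,jflyw] -> 13 lines: ltnhh zwz qbcgz bhni uat zizqu jflyw zfwqp klcw cyndd zumy gvyh ijbgy
Hunk 5: at line 8 remove [klcw,cyndd,zumy] add [mno,gvtty,bzue] -> 13 lines: ltnhh zwz qbcgz bhni uat zizqu jflyw zfwqp mno gvtty bzue gvyh ijbgy
Hunk 6: at line 1 remove [qbcgz,bhni,uat] add [epy,dgg] -> 12 lines: ltnhh zwz epy dgg zizqu jflyw zfwqp mno gvtty bzue gvyh ijbgy
Hunk 7: at line 10 remove [gvyh] add [ymll] -> 12 lines: ltnhh zwz epy dgg zizqu jflyw zfwqp mno gvtty bzue ymll ijbgy
Final line count: 12

Answer: 12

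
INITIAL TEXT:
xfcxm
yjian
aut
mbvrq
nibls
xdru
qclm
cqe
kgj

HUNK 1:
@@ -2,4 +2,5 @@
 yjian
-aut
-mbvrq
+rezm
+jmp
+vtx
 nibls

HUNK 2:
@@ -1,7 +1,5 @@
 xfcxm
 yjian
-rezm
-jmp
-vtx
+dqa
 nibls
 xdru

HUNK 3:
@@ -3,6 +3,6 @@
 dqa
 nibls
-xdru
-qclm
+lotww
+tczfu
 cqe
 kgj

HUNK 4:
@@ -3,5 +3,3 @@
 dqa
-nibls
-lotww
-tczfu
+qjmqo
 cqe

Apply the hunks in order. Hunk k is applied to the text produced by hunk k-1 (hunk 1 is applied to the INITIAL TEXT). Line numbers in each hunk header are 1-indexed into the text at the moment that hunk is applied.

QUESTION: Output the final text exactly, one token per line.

Answer: xfcxm
yjian
dqa
qjmqo
cqe
kgj

Derivation:
Hunk 1: at line 2 remove [aut,mbvrq] add [rezm,jmp,vtx] -> 10 lines: xfcxm yjian rezm jmp vtx nibls xdru qclm cqe kgj
Hunk 2: at line 1 remove [rezm,jmp,vtx] add [dqa] -> 8 lines: xfcxm yjian dqa nibls xdru qclm cqe kgj
Hunk 3: at line 3 remove [xdru,qclm] add [lotww,tczfu] -> 8 lines: xfcxm yjian dqa nibls lotww tczfu cqe kgj
Hunk 4: at line 3 remove [nibls,lotww,tczfu] add [qjmqo] -> 6 lines: xfcxm yjian dqa qjmqo cqe kgj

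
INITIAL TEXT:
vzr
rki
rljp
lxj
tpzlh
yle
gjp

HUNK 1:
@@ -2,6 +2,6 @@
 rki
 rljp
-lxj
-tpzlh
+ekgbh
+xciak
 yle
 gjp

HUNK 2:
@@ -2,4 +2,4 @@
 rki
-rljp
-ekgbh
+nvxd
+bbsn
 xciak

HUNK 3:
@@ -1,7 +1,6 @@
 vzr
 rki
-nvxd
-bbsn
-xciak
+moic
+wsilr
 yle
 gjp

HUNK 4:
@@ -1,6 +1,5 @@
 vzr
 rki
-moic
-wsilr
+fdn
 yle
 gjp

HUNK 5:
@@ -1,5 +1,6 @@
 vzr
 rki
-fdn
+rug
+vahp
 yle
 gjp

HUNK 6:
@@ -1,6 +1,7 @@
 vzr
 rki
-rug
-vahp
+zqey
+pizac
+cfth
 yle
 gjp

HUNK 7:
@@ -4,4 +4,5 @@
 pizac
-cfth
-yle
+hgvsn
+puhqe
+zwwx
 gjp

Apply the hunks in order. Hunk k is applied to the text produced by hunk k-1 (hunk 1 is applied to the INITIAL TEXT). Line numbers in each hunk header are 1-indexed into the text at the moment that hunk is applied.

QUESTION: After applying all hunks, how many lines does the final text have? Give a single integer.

Answer: 8

Derivation:
Hunk 1: at line 2 remove [lxj,tpzlh] add [ekgbh,xciak] -> 7 lines: vzr rki rljp ekgbh xciak yle gjp
Hunk 2: at line 2 remove [rljp,ekgbh] add [nvxd,bbsn] -> 7 lines: vzr rki nvxd bbsn xciak yle gjp
Hunk 3: at line 1 remove [nvxd,bbsn,xciak] add [moic,wsilr] -> 6 lines: vzr rki moic wsilr yle gjp
Hunk 4: at line 1 remove [moic,wsilr] add [fdn] -> 5 lines: vzr rki fdn yle gjp
Hunk 5: at line 1 remove [fdn] add [rug,vahp] -> 6 lines: vzr rki rug vahp yle gjp
Hunk 6: at line 1 remove [rug,vahp] add [zqey,pizac,cfth] -> 7 lines: vzr rki zqey pizac cfth yle gjp
Hunk 7: at line 4 remove [cfth,yle] add [hgvsn,puhqe,zwwx] -> 8 lines: vzr rki zqey pizac hgvsn puhqe zwwx gjp
Final line count: 8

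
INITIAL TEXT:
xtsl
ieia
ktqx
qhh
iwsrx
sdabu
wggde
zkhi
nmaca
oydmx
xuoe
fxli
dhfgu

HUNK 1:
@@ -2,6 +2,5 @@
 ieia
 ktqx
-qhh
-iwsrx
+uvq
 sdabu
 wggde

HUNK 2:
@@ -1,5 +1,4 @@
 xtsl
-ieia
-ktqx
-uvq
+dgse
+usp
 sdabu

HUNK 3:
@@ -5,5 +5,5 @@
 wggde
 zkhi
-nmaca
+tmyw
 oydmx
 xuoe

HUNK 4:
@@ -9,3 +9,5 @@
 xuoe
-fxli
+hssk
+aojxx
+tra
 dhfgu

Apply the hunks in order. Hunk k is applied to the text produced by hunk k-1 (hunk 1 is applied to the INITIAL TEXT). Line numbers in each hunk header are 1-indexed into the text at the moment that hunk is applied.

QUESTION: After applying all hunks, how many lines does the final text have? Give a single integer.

Answer: 13

Derivation:
Hunk 1: at line 2 remove [qhh,iwsrx] add [uvq] -> 12 lines: xtsl ieia ktqx uvq sdabu wggde zkhi nmaca oydmx xuoe fxli dhfgu
Hunk 2: at line 1 remove [ieia,ktqx,uvq] add [dgse,usp] -> 11 lines: xtsl dgse usp sdabu wggde zkhi nmaca oydmx xuoe fxli dhfgu
Hunk 3: at line 5 remove [nmaca] add [tmyw] -> 11 lines: xtsl dgse usp sdabu wggde zkhi tmyw oydmx xuoe fxli dhfgu
Hunk 4: at line 9 remove [fxli] add [hssk,aojxx,tra] -> 13 lines: xtsl dgse usp sdabu wggde zkhi tmyw oydmx xuoe hssk aojxx tra dhfgu
Final line count: 13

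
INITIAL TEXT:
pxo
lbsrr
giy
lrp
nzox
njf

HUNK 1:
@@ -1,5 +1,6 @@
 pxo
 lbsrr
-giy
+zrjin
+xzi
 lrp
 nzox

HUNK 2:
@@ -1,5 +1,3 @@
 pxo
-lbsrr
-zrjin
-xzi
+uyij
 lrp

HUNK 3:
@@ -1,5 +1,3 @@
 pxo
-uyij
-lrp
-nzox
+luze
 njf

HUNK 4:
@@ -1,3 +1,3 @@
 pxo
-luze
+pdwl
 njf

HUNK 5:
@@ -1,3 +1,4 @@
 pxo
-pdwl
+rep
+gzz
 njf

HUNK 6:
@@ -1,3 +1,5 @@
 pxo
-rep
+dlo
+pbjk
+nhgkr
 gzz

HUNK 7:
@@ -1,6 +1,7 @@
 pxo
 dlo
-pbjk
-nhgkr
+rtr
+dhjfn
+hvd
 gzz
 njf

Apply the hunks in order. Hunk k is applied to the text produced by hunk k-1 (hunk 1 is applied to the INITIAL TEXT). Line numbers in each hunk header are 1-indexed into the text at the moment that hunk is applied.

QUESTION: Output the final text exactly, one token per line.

Answer: pxo
dlo
rtr
dhjfn
hvd
gzz
njf

Derivation:
Hunk 1: at line 1 remove [giy] add [zrjin,xzi] -> 7 lines: pxo lbsrr zrjin xzi lrp nzox njf
Hunk 2: at line 1 remove [lbsrr,zrjin,xzi] add [uyij] -> 5 lines: pxo uyij lrp nzox njf
Hunk 3: at line 1 remove [uyij,lrp,nzox] add [luze] -> 3 lines: pxo luze njf
Hunk 4: at line 1 remove [luze] add [pdwl] -> 3 lines: pxo pdwl njf
Hunk 5: at line 1 remove [pdwl] add [rep,gzz] -> 4 lines: pxo rep gzz njf
Hunk 6: at line 1 remove [rep] add [dlo,pbjk,nhgkr] -> 6 lines: pxo dlo pbjk nhgkr gzz njf
Hunk 7: at line 1 remove [pbjk,nhgkr] add [rtr,dhjfn,hvd] -> 7 lines: pxo dlo rtr dhjfn hvd gzz njf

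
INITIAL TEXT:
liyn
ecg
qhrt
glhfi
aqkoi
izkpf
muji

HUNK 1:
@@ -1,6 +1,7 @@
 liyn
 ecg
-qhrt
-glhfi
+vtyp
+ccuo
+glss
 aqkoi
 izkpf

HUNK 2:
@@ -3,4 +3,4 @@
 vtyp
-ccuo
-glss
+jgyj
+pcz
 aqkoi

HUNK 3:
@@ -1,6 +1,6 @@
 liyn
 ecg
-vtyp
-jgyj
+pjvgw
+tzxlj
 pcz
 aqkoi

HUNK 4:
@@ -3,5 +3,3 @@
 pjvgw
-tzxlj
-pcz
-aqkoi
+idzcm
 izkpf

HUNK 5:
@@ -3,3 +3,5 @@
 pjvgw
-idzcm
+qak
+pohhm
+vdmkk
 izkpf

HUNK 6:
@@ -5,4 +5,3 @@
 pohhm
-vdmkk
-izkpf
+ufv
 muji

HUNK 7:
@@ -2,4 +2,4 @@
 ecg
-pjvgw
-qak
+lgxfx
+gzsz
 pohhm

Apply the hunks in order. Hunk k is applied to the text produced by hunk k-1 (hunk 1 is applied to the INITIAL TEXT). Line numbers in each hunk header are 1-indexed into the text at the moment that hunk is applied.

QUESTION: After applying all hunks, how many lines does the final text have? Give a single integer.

Answer: 7

Derivation:
Hunk 1: at line 1 remove [qhrt,glhfi] add [vtyp,ccuo,glss] -> 8 lines: liyn ecg vtyp ccuo glss aqkoi izkpf muji
Hunk 2: at line 3 remove [ccuo,glss] add [jgyj,pcz] -> 8 lines: liyn ecg vtyp jgyj pcz aqkoi izkpf muji
Hunk 3: at line 1 remove [vtyp,jgyj] add [pjvgw,tzxlj] -> 8 lines: liyn ecg pjvgw tzxlj pcz aqkoi izkpf muji
Hunk 4: at line 3 remove [tzxlj,pcz,aqkoi] add [idzcm] -> 6 lines: liyn ecg pjvgw idzcm izkpf muji
Hunk 5: at line 3 remove [idzcm] add [qak,pohhm,vdmkk] -> 8 lines: liyn ecg pjvgw qak pohhm vdmkk izkpf muji
Hunk 6: at line 5 remove [vdmkk,izkpf] add [ufv] -> 7 lines: liyn ecg pjvgw qak pohhm ufv muji
Hunk 7: at line 2 remove [pjvgw,qak] add [lgxfx,gzsz] -> 7 lines: liyn ecg lgxfx gzsz pohhm ufv muji
Final line count: 7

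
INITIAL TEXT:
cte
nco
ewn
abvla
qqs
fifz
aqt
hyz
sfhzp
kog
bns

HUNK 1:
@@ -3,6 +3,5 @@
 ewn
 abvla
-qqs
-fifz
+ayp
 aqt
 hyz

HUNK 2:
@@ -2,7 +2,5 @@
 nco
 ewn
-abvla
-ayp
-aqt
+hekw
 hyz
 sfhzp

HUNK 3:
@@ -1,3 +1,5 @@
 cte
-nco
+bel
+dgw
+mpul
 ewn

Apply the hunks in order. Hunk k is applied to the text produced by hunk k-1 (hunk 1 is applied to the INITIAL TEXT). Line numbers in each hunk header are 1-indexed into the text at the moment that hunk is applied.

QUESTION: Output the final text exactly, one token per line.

Hunk 1: at line 3 remove [qqs,fifz] add [ayp] -> 10 lines: cte nco ewn abvla ayp aqt hyz sfhzp kog bns
Hunk 2: at line 2 remove [abvla,ayp,aqt] add [hekw] -> 8 lines: cte nco ewn hekw hyz sfhzp kog bns
Hunk 3: at line 1 remove [nco] add [bel,dgw,mpul] -> 10 lines: cte bel dgw mpul ewn hekw hyz sfhzp kog bns

Answer: cte
bel
dgw
mpul
ewn
hekw
hyz
sfhzp
kog
bns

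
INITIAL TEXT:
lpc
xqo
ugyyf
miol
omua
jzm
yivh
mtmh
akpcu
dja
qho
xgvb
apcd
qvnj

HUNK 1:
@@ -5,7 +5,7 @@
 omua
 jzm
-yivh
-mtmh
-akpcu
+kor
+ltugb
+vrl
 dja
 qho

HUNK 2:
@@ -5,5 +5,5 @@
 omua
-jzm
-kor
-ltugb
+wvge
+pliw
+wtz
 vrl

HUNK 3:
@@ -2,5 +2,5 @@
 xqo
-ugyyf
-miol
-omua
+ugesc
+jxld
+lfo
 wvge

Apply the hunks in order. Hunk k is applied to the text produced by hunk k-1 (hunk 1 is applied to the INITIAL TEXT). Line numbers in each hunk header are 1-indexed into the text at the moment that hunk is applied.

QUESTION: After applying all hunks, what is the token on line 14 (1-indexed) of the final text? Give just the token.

Answer: qvnj

Derivation:
Hunk 1: at line 5 remove [yivh,mtmh,akpcu] add [kor,ltugb,vrl] -> 14 lines: lpc xqo ugyyf miol omua jzm kor ltugb vrl dja qho xgvb apcd qvnj
Hunk 2: at line 5 remove [jzm,kor,ltugb] add [wvge,pliw,wtz] -> 14 lines: lpc xqo ugyyf miol omua wvge pliw wtz vrl dja qho xgvb apcd qvnj
Hunk 3: at line 2 remove [ugyyf,miol,omua] add [ugesc,jxld,lfo] -> 14 lines: lpc xqo ugesc jxld lfo wvge pliw wtz vrl dja qho xgvb apcd qvnj
Final line 14: qvnj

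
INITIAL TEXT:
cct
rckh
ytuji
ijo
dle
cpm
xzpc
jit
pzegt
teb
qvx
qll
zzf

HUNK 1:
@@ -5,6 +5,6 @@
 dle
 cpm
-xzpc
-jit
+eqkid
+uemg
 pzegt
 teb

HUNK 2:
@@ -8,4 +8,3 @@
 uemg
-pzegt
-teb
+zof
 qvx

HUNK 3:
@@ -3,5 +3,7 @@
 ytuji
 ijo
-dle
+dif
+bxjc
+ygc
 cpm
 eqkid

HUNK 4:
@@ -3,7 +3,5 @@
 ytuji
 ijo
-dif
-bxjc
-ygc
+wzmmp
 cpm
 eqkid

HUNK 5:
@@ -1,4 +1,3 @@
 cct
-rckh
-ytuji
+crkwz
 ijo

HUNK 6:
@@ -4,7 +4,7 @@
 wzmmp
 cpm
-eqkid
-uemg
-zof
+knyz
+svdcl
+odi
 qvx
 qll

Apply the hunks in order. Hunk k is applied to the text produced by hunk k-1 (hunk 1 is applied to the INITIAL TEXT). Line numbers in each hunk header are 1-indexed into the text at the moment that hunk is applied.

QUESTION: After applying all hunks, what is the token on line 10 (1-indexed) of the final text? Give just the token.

Hunk 1: at line 5 remove [xzpc,jit] add [eqkid,uemg] -> 13 lines: cct rckh ytuji ijo dle cpm eqkid uemg pzegt teb qvx qll zzf
Hunk 2: at line 8 remove [pzegt,teb] add [zof] -> 12 lines: cct rckh ytuji ijo dle cpm eqkid uemg zof qvx qll zzf
Hunk 3: at line 3 remove [dle] add [dif,bxjc,ygc] -> 14 lines: cct rckh ytuji ijo dif bxjc ygc cpm eqkid uemg zof qvx qll zzf
Hunk 4: at line 3 remove [dif,bxjc,ygc] add [wzmmp] -> 12 lines: cct rckh ytuji ijo wzmmp cpm eqkid uemg zof qvx qll zzf
Hunk 5: at line 1 remove [rckh,ytuji] add [crkwz] -> 11 lines: cct crkwz ijo wzmmp cpm eqkid uemg zof qvx qll zzf
Hunk 6: at line 4 remove [eqkid,uemg,zof] add [knyz,svdcl,odi] -> 11 lines: cct crkwz ijo wzmmp cpm knyz svdcl odi qvx qll zzf
Final line 10: qll

Answer: qll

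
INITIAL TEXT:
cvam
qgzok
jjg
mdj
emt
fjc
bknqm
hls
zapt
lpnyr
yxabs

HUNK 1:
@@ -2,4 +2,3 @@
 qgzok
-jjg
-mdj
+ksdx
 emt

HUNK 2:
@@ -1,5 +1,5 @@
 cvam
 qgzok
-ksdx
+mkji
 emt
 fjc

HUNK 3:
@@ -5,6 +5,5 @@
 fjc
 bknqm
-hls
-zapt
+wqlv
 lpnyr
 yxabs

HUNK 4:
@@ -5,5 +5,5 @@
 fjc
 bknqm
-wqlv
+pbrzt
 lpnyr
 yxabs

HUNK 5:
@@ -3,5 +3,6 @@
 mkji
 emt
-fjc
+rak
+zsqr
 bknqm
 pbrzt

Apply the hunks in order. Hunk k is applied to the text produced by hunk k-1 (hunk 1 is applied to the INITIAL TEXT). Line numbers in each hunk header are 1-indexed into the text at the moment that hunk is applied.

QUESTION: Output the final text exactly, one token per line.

Answer: cvam
qgzok
mkji
emt
rak
zsqr
bknqm
pbrzt
lpnyr
yxabs

Derivation:
Hunk 1: at line 2 remove [jjg,mdj] add [ksdx] -> 10 lines: cvam qgzok ksdx emt fjc bknqm hls zapt lpnyr yxabs
Hunk 2: at line 1 remove [ksdx] add [mkji] -> 10 lines: cvam qgzok mkji emt fjc bknqm hls zapt lpnyr yxabs
Hunk 3: at line 5 remove [hls,zapt] add [wqlv] -> 9 lines: cvam qgzok mkji emt fjc bknqm wqlv lpnyr yxabs
Hunk 4: at line 5 remove [wqlv] add [pbrzt] -> 9 lines: cvam qgzok mkji emt fjc bknqm pbrzt lpnyr yxabs
Hunk 5: at line 3 remove [fjc] add [rak,zsqr] -> 10 lines: cvam qgzok mkji emt rak zsqr bknqm pbrzt lpnyr yxabs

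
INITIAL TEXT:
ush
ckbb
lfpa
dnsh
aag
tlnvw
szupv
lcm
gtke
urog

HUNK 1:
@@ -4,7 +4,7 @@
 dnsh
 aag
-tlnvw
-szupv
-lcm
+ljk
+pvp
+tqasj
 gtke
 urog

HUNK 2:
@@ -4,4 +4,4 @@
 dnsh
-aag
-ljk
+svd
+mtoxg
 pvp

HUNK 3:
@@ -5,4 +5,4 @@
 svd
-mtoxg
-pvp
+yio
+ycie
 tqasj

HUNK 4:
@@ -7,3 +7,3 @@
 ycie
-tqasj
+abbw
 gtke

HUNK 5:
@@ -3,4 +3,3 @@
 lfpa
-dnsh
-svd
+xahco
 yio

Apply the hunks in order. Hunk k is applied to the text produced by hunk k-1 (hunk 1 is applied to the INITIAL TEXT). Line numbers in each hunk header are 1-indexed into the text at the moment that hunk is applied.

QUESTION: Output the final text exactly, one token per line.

Answer: ush
ckbb
lfpa
xahco
yio
ycie
abbw
gtke
urog

Derivation:
Hunk 1: at line 4 remove [tlnvw,szupv,lcm] add [ljk,pvp,tqasj] -> 10 lines: ush ckbb lfpa dnsh aag ljk pvp tqasj gtke urog
Hunk 2: at line 4 remove [aag,ljk] add [svd,mtoxg] -> 10 lines: ush ckbb lfpa dnsh svd mtoxg pvp tqasj gtke urog
Hunk 3: at line 5 remove [mtoxg,pvp] add [yio,ycie] -> 10 lines: ush ckbb lfpa dnsh svd yio ycie tqasj gtke urog
Hunk 4: at line 7 remove [tqasj] add [abbw] -> 10 lines: ush ckbb lfpa dnsh svd yio ycie abbw gtke urog
Hunk 5: at line 3 remove [dnsh,svd] add [xahco] -> 9 lines: ush ckbb lfpa xahco yio ycie abbw gtke urog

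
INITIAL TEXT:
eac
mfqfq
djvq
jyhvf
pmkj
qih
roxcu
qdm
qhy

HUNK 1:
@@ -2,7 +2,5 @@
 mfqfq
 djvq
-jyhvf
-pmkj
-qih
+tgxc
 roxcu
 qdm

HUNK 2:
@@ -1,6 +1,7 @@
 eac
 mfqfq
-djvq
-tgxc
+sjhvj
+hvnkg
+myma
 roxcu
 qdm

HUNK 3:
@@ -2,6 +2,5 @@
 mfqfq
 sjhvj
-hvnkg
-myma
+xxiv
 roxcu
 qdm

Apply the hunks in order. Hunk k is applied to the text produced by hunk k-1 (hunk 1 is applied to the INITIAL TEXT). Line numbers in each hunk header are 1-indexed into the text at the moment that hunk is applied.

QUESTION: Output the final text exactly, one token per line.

Answer: eac
mfqfq
sjhvj
xxiv
roxcu
qdm
qhy

Derivation:
Hunk 1: at line 2 remove [jyhvf,pmkj,qih] add [tgxc] -> 7 lines: eac mfqfq djvq tgxc roxcu qdm qhy
Hunk 2: at line 1 remove [djvq,tgxc] add [sjhvj,hvnkg,myma] -> 8 lines: eac mfqfq sjhvj hvnkg myma roxcu qdm qhy
Hunk 3: at line 2 remove [hvnkg,myma] add [xxiv] -> 7 lines: eac mfqfq sjhvj xxiv roxcu qdm qhy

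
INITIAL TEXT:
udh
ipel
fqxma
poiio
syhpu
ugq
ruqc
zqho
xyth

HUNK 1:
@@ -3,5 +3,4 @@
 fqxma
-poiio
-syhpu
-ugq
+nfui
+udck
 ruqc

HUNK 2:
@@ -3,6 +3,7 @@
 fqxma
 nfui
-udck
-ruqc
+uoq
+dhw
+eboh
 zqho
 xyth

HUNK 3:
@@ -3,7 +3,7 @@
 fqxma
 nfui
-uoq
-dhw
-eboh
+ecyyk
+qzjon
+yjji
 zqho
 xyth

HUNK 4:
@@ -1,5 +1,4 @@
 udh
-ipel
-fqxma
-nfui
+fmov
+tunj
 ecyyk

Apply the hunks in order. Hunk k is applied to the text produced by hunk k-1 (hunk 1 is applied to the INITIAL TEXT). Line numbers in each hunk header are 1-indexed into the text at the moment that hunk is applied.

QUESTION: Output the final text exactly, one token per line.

Hunk 1: at line 3 remove [poiio,syhpu,ugq] add [nfui,udck] -> 8 lines: udh ipel fqxma nfui udck ruqc zqho xyth
Hunk 2: at line 3 remove [udck,ruqc] add [uoq,dhw,eboh] -> 9 lines: udh ipel fqxma nfui uoq dhw eboh zqho xyth
Hunk 3: at line 3 remove [uoq,dhw,eboh] add [ecyyk,qzjon,yjji] -> 9 lines: udh ipel fqxma nfui ecyyk qzjon yjji zqho xyth
Hunk 4: at line 1 remove [ipel,fqxma,nfui] add [fmov,tunj] -> 8 lines: udh fmov tunj ecyyk qzjon yjji zqho xyth

Answer: udh
fmov
tunj
ecyyk
qzjon
yjji
zqho
xyth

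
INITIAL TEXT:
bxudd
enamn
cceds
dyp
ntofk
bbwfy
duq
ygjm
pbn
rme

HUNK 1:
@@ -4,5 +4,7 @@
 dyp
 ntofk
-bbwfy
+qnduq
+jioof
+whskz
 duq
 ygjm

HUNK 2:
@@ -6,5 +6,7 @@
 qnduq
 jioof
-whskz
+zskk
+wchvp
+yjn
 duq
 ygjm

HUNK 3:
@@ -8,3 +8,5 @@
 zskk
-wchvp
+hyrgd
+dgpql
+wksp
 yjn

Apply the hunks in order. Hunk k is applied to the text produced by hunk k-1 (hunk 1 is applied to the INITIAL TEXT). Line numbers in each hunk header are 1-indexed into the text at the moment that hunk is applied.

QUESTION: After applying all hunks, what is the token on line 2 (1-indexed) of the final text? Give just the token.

Hunk 1: at line 4 remove [bbwfy] add [qnduq,jioof,whskz] -> 12 lines: bxudd enamn cceds dyp ntofk qnduq jioof whskz duq ygjm pbn rme
Hunk 2: at line 6 remove [whskz] add [zskk,wchvp,yjn] -> 14 lines: bxudd enamn cceds dyp ntofk qnduq jioof zskk wchvp yjn duq ygjm pbn rme
Hunk 3: at line 8 remove [wchvp] add [hyrgd,dgpql,wksp] -> 16 lines: bxudd enamn cceds dyp ntofk qnduq jioof zskk hyrgd dgpql wksp yjn duq ygjm pbn rme
Final line 2: enamn

Answer: enamn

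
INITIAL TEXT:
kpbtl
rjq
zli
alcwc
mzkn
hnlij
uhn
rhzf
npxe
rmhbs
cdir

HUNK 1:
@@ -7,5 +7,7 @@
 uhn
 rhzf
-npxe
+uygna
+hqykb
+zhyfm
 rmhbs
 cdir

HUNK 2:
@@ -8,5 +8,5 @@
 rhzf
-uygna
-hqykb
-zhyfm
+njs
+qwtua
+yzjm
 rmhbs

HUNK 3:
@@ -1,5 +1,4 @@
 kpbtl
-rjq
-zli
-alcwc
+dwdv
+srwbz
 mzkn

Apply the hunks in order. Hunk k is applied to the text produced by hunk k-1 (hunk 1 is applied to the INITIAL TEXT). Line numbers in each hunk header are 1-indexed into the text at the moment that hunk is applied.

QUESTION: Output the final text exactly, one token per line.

Answer: kpbtl
dwdv
srwbz
mzkn
hnlij
uhn
rhzf
njs
qwtua
yzjm
rmhbs
cdir

Derivation:
Hunk 1: at line 7 remove [npxe] add [uygna,hqykb,zhyfm] -> 13 lines: kpbtl rjq zli alcwc mzkn hnlij uhn rhzf uygna hqykb zhyfm rmhbs cdir
Hunk 2: at line 8 remove [uygna,hqykb,zhyfm] add [njs,qwtua,yzjm] -> 13 lines: kpbtl rjq zli alcwc mzkn hnlij uhn rhzf njs qwtua yzjm rmhbs cdir
Hunk 3: at line 1 remove [rjq,zli,alcwc] add [dwdv,srwbz] -> 12 lines: kpbtl dwdv srwbz mzkn hnlij uhn rhzf njs qwtua yzjm rmhbs cdir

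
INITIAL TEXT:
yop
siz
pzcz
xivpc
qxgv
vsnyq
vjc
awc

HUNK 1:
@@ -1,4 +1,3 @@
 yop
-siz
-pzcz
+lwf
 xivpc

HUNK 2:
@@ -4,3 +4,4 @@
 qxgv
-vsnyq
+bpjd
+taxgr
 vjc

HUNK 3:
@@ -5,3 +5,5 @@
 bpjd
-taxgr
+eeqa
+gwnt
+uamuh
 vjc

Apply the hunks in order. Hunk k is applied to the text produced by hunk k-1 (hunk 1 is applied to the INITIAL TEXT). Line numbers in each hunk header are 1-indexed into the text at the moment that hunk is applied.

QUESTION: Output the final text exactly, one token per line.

Hunk 1: at line 1 remove [siz,pzcz] add [lwf] -> 7 lines: yop lwf xivpc qxgv vsnyq vjc awc
Hunk 2: at line 4 remove [vsnyq] add [bpjd,taxgr] -> 8 lines: yop lwf xivpc qxgv bpjd taxgr vjc awc
Hunk 3: at line 5 remove [taxgr] add [eeqa,gwnt,uamuh] -> 10 lines: yop lwf xivpc qxgv bpjd eeqa gwnt uamuh vjc awc

Answer: yop
lwf
xivpc
qxgv
bpjd
eeqa
gwnt
uamuh
vjc
awc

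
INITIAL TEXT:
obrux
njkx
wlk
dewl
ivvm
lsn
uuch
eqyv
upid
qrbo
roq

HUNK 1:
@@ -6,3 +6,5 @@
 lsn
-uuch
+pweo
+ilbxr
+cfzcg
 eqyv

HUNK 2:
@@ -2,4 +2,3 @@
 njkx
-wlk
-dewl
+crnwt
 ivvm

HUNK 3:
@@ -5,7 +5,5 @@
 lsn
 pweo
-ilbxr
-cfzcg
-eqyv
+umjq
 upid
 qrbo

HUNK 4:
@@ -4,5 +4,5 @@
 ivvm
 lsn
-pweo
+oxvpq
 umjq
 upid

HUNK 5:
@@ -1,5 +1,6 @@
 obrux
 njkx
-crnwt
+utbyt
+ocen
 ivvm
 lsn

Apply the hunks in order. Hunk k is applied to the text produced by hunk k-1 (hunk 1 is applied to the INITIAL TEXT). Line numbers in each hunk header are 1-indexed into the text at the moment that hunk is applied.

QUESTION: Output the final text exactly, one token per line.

Hunk 1: at line 6 remove [uuch] add [pweo,ilbxr,cfzcg] -> 13 lines: obrux njkx wlk dewl ivvm lsn pweo ilbxr cfzcg eqyv upid qrbo roq
Hunk 2: at line 2 remove [wlk,dewl] add [crnwt] -> 12 lines: obrux njkx crnwt ivvm lsn pweo ilbxr cfzcg eqyv upid qrbo roq
Hunk 3: at line 5 remove [ilbxr,cfzcg,eqyv] add [umjq] -> 10 lines: obrux njkx crnwt ivvm lsn pweo umjq upid qrbo roq
Hunk 4: at line 4 remove [pweo] add [oxvpq] -> 10 lines: obrux njkx crnwt ivvm lsn oxvpq umjq upid qrbo roq
Hunk 5: at line 1 remove [crnwt] add [utbyt,ocen] -> 11 lines: obrux njkx utbyt ocen ivvm lsn oxvpq umjq upid qrbo roq

Answer: obrux
njkx
utbyt
ocen
ivvm
lsn
oxvpq
umjq
upid
qrbo
roq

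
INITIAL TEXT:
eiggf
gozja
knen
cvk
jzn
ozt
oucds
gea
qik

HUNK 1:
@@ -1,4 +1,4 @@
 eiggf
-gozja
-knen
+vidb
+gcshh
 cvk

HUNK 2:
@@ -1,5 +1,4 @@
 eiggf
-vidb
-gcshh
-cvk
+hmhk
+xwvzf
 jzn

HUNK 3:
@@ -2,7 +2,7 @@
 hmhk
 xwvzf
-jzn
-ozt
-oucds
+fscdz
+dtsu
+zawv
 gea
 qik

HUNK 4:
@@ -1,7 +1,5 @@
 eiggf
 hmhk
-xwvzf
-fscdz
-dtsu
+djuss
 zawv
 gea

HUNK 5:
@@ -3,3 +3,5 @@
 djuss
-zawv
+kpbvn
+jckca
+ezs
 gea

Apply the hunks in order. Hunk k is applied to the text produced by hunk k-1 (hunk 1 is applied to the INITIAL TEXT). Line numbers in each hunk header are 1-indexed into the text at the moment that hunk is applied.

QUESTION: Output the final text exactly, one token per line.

Answer: eiggf
hmhk
djuss
kpbvn
jckca
ezs
gea
qik

Derivation:
Hunk 1: at line 1 remove [gozja,knen] add [vidb,gcshh] -> 9 lines: eiggf vidb gcshh cvk jzn ozt oucds gea qik
Hunk 2: at line 1 remove [vidb,gcshh,cvk] add [hmhk,xwvzf] -> 8 lines: eiggf hmhk xwvzf jzn ozt oucds gea qik
Hunk 3: at line 2 remove [jzn,ozt,oucds] add [fscdz,dtsu,zawv] -> 8 lines: eiggf hmhk xwvzf fscdz dtsu zawv gea qik
Hunk 4: at line 1 remove [xwvzf,fscdz,dtsu] add [djuss] -> 6 lines: eiggf hmhk djuss zawv gea qik
Hunk 5: at line 3 remove [zawv] add [kpbvn,jckca,ezs] -> 8 lines: eiggf hmhk djuss kpbvn jckca ezs gea qik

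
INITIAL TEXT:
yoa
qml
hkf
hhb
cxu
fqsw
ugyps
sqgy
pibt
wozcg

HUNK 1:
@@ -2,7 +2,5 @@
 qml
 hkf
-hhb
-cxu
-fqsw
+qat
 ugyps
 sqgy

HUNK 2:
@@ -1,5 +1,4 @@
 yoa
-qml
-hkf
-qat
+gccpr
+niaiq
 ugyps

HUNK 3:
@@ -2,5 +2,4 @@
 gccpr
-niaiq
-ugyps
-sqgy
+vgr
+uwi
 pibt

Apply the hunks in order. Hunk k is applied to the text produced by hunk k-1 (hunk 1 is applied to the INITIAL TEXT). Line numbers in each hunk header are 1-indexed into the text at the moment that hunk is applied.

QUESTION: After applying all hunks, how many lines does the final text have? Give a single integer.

Answer: 6

Derivation:
Hunk 1: at line 2 remove [hhb,cxu,fqsw] add [qat] -> 8 lines: yoa qml hkf qat ugyps sqgy pibt wozcg
Hunk 2: at line 1 remove [qml,hkf,qat] add [gccpr,niaiq] -> 7 lines: yoa gccpr niaiq ugyps sqgy pibt wozcg
Hunk 3: at line 2 remove [niaiq,ugyps,sqgy] add [vgr,uwi] -> 6 lines: yoa gccpr vgr uwi pibt wozcg
Final line count: 6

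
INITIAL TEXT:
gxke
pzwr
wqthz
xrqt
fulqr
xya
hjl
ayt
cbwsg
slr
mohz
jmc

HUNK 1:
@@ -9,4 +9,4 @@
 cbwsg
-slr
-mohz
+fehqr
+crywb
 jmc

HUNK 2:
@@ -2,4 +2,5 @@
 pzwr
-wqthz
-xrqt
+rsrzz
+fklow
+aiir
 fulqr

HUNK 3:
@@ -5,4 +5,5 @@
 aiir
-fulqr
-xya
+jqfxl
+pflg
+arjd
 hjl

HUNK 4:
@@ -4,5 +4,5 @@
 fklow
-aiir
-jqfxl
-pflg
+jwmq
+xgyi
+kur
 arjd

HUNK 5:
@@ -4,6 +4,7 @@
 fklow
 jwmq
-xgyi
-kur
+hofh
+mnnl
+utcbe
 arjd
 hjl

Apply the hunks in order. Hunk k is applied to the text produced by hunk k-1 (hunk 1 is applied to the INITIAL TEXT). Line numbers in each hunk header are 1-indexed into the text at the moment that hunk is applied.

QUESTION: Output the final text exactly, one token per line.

Hunk 1: at line 9 remove [slr,mohz] add [fehqr,crywb] -> 12 lines: gxke pzwr wqthz xrqt fulqr xya hjl ayt cbwsg fehqr crywb jmc
Hunk 2: at line 2 remove [wqthz,xrqt] add [rsrzz,fklow,aiir] -> 13 lines: gxke pzwr rsrzz fklow aiir fulqr xya hjl ayt cbwsg fehqr crywb jmc
Hunk 3: at line 5 remove [fulqr,xya] add [jqfxl,pflg,arjd] -> 14 lines: gxke pzwr rsrzz fklow aiir jqfxl pflg arjd hjl ayt cbwsg fehqr crywb jmc
Hunk 4: at line 4 remove [aiir,jqfxl,pflg] add [jwmq,xgyi,kur] -> 14 lines: gxke pzwr rsrzz fklow jwmq xgyi kur arjd hjl ayt cbwsg fehqr crywb jmc
Hunk 5: at line 4 remove [xgyi,kur] add [hofh,mnnl,utcbe] -> 15 lines: gxke pzwr rsrzz fklow jwmq hofh mnnl utcbe arjd hjl ayt cbwsg fehqr crywb jmc

Answer: gxke
pzwr
rsrzz
fklow
jwmq
hofh
mnnl
utcbe
arjd
hjl
ayt
cbwsg
fehqr
crywb
jmc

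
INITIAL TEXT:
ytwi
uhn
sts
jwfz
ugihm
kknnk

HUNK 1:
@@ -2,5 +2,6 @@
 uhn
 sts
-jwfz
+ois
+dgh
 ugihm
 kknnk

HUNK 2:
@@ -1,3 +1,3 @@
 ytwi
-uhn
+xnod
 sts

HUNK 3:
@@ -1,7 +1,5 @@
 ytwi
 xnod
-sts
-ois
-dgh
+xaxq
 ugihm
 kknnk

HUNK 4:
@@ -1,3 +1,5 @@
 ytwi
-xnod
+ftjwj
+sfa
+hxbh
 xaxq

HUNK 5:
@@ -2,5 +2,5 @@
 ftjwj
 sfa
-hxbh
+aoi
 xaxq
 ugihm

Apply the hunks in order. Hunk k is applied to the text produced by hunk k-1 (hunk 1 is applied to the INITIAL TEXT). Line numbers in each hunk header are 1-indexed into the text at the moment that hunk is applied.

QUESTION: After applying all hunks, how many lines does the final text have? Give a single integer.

Answer: 7

Derivation:
Hunk 1: at line 2 remove [jwfz] add [ois,dgh] -> 7 lines: ytwi uhn sts ois dgh ugihm kknnk
Hunk 2: at line 1 remove [uhn] add [xnod] -> 7 lines: ytwi xnod sts ois dgh ugihm kknnk
Hunk 3: at line 1 remove [sts,ois,dgh] add [xaxq] -> 5 lines: ytwi xnod xaxq ugihm kknnk
Hunk 4: at line 1 remove [xnod] add [ftjwj,sfa,hxbh] -> 7 lines: ytwi ftjwj sfa hxbh xaxq ugihm kknnk
Hunk 5: at line 2 remove [hxbh] add [aoi] -> 7 lines: ytwi ftjwj sfa aoi xaxq ugihm kknnk
Final line count: 7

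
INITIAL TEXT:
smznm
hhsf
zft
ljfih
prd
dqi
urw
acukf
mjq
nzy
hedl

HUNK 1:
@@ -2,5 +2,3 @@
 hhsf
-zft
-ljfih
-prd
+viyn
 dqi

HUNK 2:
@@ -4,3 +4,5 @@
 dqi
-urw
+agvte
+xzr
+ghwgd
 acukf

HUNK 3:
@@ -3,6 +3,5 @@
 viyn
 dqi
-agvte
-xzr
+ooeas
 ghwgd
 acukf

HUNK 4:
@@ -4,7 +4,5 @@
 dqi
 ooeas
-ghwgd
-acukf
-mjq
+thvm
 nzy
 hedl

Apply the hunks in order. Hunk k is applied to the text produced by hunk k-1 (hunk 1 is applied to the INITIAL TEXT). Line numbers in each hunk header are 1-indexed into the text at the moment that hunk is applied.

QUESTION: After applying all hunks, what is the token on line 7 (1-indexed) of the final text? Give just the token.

Answer: nzy

Derivation:
Hunk 1: at line 2 remove [zft,ljfih,prd] add [viyn] -> 9 lines: smznm hhsf viyn dqi urw acukf mjq nzy hedl
Hunk 2: at line 4 remove [urw] add [agvte,xzr,ghwgd] -> 11 lines: smznm hhsf viyn dqi agvte xzr ghwgd acukf mjq nzy hedl
Hunk 3: at line 3 remove [agvte,xzr] add [ooeas] -> 10 lines: smznm hhsf viyn dqi ooeas ghwgd acukf mjq nzy hedl
Hunk 4: at line 4 remove [ghwgd,acukf,mjq] add [thvm] -> 8 lines: smznm hhsf viyn dqi ooeas thvm nzy hedl
Final line 7: nzy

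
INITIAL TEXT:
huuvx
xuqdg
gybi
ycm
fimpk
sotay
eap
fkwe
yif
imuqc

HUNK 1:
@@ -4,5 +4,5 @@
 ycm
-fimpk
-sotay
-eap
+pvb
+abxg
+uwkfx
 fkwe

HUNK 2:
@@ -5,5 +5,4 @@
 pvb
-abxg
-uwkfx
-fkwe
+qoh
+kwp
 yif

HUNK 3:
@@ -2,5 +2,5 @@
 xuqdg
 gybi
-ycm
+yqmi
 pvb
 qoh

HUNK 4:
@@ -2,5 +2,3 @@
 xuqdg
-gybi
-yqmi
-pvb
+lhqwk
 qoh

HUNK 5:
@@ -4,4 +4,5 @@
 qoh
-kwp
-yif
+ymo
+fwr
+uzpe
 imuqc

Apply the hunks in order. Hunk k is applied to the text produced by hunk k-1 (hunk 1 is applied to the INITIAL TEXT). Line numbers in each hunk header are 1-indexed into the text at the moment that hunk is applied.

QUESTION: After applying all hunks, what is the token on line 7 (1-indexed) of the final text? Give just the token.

Answer: uzpe

Derivation:
Hunk 1: at line 4 remove [fimpk,sotay,eap] add [pvb,abxg,uwkfx] -> 10 lines: huuvx xuqdg gybi ycm pvb abxg uwkfx fkwe yif imuqc
Hunk 2: at line 5 remove [abxg,uwkfx,fkwe] add [qoh,kwp] -> 9 lines: huuvx xuqdg gybi ycm pvb qoh kwp yif imuqc
Hunk 3: at line 2 remove [ycm] add [yqmi] -> 9 lines: huuvx xuqdg gybi yqmi pvb qoh kwp yif imuqc
Hunk 4: at line 2 remove [gybi,yqmi,pvb] add [lhqwk] -> 7 lines: huuvx xuqdg lhqwk qoh kwp yif imuqc
Hunk 5: at line 4 remove [kwp,yif] add [ymo,fwr,uzpe] -> 8 lines: huuvx xuqdg lhqwk qoh ymo fwr uzpe imuqc
Final line 7: uzpe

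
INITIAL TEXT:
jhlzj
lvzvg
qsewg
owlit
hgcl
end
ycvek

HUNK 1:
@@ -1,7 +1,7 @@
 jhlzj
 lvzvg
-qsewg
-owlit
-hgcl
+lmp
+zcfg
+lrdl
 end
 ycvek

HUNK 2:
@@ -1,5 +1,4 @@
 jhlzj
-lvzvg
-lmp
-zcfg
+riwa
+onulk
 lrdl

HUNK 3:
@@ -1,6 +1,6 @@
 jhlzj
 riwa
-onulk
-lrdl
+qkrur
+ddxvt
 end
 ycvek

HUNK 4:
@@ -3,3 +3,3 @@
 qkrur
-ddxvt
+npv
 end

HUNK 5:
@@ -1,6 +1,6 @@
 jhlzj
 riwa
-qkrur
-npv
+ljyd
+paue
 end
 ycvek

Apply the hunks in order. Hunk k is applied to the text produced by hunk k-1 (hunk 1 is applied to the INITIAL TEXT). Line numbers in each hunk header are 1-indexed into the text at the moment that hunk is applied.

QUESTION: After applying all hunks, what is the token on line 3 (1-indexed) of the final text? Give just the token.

Answer: ljyd

Derivation:
Hunk 1: at line 1 remove [qsewg,owlit,hgcl] add [lmp,zcfg,lrdl] -> 7 lines: jhlzj lvzvg lmp zcfg lrdl end ycvek
Hunk 2: at line 1 remove [lvzvg,lmp,zcfg] add [riwa,onulk] -> 6 lines: jhlzj riwa onulk lrdl end ycvek
Hunk 3: at line 1 remove [onulk,lrdl] add [qkrur,ddxvt] -> 6 lines: jhlzj riwa qkrur ddxvt end ycvek
Hunk 4: at line 3 remove [ddxvt] add [npv] -> 6 lines: jhlzj riwa qkrur npv end ycvek
Hunk 5: at line 1 remove [qkrur,npv] add [ljyd,paue] -> 6 lines: jhlzj riwa ljyd paue end ycvek
Final line 3: ljyd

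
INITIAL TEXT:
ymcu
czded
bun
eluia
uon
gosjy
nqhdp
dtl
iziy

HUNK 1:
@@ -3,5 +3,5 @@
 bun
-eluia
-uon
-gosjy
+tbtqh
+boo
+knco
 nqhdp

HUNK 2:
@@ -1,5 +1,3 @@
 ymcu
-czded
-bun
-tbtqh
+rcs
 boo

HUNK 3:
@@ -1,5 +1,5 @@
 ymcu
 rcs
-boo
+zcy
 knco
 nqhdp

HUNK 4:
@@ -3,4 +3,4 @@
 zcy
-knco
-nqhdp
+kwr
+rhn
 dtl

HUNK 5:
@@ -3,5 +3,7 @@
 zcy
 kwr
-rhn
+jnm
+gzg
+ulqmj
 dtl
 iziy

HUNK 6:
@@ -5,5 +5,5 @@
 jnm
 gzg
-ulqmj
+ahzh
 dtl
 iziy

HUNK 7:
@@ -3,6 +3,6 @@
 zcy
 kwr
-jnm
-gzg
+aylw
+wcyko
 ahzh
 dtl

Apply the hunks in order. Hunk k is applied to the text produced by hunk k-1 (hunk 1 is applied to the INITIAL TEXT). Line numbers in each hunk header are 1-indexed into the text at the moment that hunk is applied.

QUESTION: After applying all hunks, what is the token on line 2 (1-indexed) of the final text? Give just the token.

Hunk 1: at line 3 remove [eluia,uon,gosjy] add [tbtqh,boo,knco] -> 9 lines: ymcu czded bun tbtqh boo knco nqhdp dtl iziy
Hunk 2: at line 1 remove [czded,bun,tbtqh] add [rcs] -> 7 lines: ymcu rcs boo knco nqhdp dtl iziy
Hunk 3: at line 1 remove [boo] add [zcy] -> 7 lines: ymcu rcs zcy knco nqhdp dtl iziy
Hunk 4: at line 3 remove [knco,nqhdp] add [kwr,rhn] -> 7 lines: ymcu rcs zcy kwr rhn dtl iziy
Hunk 5: at line 3 remove [rhn] add [jnm,gzg,ulqmj] -> 9 lines: ymcu rcs zcy kwr jnm gzg ulqmj dtl iziy
Hunk 6: at line 5 remove [ulqmj] add [ahzh] -> 9 lines: ymcu rcs zcy kwr jnm gzg ahzh dtl iziy
Hunk 7: at line 3 remove [jnm,gzg] add [aylw,wcyko] -> 9 lines: ymcu rcs zcy kwr aylw wcyko ahzh dtl iziy
Final line 2: rcs

Answer: rcs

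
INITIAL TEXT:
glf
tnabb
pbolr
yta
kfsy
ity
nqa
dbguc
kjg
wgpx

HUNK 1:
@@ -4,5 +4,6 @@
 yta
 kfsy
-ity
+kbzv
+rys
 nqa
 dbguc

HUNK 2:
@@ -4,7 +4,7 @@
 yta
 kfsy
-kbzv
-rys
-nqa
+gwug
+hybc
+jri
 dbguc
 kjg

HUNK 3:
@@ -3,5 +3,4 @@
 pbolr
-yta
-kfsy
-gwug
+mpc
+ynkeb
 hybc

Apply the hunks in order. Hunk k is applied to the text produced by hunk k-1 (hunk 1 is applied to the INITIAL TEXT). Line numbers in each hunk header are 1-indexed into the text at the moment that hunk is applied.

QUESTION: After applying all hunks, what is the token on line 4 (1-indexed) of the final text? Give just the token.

Hunk 1: at line 4 remove [ity] add [kbzv,rys] -> 11 lines: glf tnabb pbolr yta kfsy kbzv rys nqa dbguc kjg wgpx
Hunk 2: at line 4 remove [kbzv,rys,nqa] add [gwug,hybc,jri] -> 11 lines: glf tnabb pbolr yta kfsy gwug hybc jri dbguc kjg wgpx
Hunk 3: at line 3 remove [yta,kfsy,gwug] add [mpc,ynkeb] -> 10 lines: glf tnabb pbolr mpc ynkeb hybc jri dbguc kjg wgpx
Final line 4: mpc

Answer: mpc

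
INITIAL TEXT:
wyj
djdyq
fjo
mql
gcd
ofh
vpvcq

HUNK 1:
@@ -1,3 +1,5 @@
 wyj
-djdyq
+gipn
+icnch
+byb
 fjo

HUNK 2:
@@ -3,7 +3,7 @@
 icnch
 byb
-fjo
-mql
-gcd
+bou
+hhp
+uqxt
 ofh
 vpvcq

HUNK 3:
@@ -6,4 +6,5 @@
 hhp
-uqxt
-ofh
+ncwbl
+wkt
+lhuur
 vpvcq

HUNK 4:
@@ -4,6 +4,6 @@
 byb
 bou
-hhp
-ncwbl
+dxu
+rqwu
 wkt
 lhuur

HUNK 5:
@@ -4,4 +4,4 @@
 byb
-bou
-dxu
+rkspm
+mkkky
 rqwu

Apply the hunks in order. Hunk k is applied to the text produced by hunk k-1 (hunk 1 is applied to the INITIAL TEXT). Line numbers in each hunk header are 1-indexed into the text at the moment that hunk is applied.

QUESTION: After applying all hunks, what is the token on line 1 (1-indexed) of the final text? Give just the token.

Hunk 1: at line 1 remove [djdyq] add [gipn,icnch,byb] -> 9 lines: wyj gipn icnch byb fjo mql gcd ofh vpvcq
Hunk 2: at line 3 remove [fjo,mql,gcd] add [bou,hhp,uqxt] -> 9 lines: wyj gipn icnch byb bou hhp uqxt ofh vpvcq
Hunk 3: at line 6 remove [uqxt,ofh] add [ncwbl,wkt,lhuur] -> 10 lines: wyj gipn icnch byb bou hhp ncwbl wkt lhuur vpvcq
Hunk 4: at line 4 remove [hhp,ncwbl] add [dxu,rqwu] -> 10 lines: wyj gipn icnch byb bou dxu rqwu wkt lhuur vpvcq
Hunk 5: at line 4 remove [bou,dxu] add [rkspm,mkkky] -> 10 lines: wyj gipn icnch byb rkspm mkkky rqwu wkt lhuur vpvcq
Final line 1: wyj

Answer: wyj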